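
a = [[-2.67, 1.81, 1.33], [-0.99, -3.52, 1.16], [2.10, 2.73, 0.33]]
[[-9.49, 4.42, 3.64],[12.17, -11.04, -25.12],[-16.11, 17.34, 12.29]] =a@[[-1.37, 2.85, -0.38],[-4.37, 3.67, 5.45],[-3.94, 4.05, -5.44]]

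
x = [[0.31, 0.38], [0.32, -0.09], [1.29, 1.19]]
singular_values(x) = [1.83, 0.29]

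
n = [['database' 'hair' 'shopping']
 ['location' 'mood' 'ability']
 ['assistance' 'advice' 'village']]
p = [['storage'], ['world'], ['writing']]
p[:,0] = ['storage', 'world', 'writing']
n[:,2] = ['shopping', 'ability', 'village']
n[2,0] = 'assistance'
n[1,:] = ['location', 'mood', 'ability']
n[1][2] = 'ability'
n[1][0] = 'location'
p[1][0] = 'world'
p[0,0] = 'storage'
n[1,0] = 'location'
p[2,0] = 'writing'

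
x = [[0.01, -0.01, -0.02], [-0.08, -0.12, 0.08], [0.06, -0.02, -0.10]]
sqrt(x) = [[-0.09+0.03j,(-0.05-0j),0.12-0.01j], [-0.62-0.01j,-0.16+0.00j,0.90+0.00j], [(-0.27+0.02j),-0.20-0.00j,0.34-0.00j]]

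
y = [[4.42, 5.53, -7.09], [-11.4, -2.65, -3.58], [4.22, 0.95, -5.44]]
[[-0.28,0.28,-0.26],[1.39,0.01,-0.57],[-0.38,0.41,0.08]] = y@[[-0.12, 0.03, 0.06], [0.02, -0.05, -0.07], [-0.02, -0.06, 0.02]]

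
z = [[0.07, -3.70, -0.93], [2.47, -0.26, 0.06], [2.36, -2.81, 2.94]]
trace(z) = 2.75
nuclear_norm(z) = 10.47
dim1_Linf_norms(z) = [3.7, 2.47, 2.94]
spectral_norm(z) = 5.37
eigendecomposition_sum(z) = [[0.04+1.68j, -2.06-0.28j, (-0.24+0.26j)], [1.24+0.03j, -0.27+1.50j, 0.18+0.18j], [(1.15-0.02j), -0.20+1.40j, (0.18+0.16j)]] + [[0.04-1.68j,-2.06+0.28j,(-0.24-0.26j)], [1.24-0.03j,-0.27-1.50j,(0.18-0.18j)], [1.15+0.02j,(-0.2-1.4j),(0.18-0.16j)]] + [[-0.01+0.00j, (0.42-0j), -0.45+0.00j], [(-0.01+0j), (0.29-0j), (-0.31+0j)], [0.06-0.00j, -2.40+0.00j, (2.59-0j)]]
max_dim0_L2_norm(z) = 4.65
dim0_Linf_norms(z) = [2.47, 3.7, 2.94]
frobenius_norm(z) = 6.55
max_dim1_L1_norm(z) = 8.11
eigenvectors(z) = [[-0.71+0.00j, (-0.71-0j), -0.17+0.00j], [(-0.02+0.52j), (-0.02-0.52j), (-0.12+0j)], [-0.00+0.48j, (-0-0.48j), 0.98+0.00j]]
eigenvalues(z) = [(-0.06+3.35j), (-0.06-3.35j), (2.86+0j)]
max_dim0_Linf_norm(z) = 3.7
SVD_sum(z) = [[1.28, -2.01, 0.97], [0.73, -1.14, 0.55], [2.23, -3.5, 1.69]] + [[-1.46, -1.73, -1.64], [0.61, 0.72, 0.69], [0.64, 0.76, 0.72]] + [[0.25, 0.03, -0.26], [1.14, 0.16, -1.17], [-0.51, -0.07, 0.53]]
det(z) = 32.19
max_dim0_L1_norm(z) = 6.77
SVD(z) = [[-0.48,0.86,-0.20], [-0.27,-0.36,-0.89], [-0.83,-0.38,0.4]] @ diag([5.3662459161529785, 3.2671240469236, 1.8358935779028704]) @ [[-0.50, 0.78, -0.38],[-0.52, -0.62, -0.59],[-0.69, -0.10, 0.72]]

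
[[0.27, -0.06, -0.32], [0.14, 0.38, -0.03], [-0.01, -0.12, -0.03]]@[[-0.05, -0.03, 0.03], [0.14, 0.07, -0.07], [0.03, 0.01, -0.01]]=[[-0.03, -0.02, 0.02], [0.05, 0.02, -0.02], [-0.02, -0.01, 0.01]]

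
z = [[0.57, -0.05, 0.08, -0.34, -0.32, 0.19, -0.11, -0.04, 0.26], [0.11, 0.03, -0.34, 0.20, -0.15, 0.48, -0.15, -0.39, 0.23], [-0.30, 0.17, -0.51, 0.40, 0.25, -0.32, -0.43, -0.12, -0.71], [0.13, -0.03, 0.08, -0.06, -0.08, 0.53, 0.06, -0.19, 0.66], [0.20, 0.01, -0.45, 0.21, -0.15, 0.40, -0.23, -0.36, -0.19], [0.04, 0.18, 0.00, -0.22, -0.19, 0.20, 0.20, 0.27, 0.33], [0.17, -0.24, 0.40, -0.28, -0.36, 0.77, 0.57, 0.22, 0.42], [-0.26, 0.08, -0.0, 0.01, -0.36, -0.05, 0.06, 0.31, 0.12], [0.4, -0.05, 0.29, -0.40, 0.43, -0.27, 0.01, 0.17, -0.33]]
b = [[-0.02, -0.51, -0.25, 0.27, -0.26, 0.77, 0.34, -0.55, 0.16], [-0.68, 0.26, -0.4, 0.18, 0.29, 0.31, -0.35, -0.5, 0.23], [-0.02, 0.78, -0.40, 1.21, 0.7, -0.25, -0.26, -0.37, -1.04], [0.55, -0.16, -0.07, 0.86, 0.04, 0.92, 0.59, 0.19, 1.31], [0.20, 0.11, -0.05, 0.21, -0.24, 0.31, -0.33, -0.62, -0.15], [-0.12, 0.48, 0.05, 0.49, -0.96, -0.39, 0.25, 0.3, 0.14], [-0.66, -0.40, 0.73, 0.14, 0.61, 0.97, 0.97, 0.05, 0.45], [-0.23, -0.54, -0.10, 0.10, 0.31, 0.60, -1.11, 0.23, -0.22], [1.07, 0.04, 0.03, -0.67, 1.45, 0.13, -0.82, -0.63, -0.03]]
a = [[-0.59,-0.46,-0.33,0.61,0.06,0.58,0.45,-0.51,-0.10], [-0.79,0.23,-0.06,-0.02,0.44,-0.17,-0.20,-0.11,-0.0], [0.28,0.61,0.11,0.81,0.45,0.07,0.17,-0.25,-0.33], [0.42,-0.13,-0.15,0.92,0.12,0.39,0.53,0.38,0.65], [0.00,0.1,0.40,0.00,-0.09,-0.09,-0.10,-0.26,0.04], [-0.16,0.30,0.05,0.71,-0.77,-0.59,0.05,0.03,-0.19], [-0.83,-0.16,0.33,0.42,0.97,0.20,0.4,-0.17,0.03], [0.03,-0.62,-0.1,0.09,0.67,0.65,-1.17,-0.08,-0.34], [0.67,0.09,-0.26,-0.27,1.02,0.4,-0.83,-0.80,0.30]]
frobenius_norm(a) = 4.05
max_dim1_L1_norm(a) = 4.64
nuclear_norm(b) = 12.57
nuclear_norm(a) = 10.49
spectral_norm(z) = 1.97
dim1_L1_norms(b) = [3.13, 3.2, 5.03, 4.69, 2.22, 3.18, 4.98, 3.44, 4.87]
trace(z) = 0.63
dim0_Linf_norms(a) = [0.83, 0.62, 0.4, 0.92, 1.02, 0.65, 1.17, 0.8, 0.65]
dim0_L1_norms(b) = [3.55, 3.28, 2.08, 4.13, 4.86, 4.65, 5.02, 3.44, 3.73]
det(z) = -0.00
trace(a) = 0.61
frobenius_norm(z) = 2.70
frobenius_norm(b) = 4.90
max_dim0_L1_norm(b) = 5.02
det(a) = -0.48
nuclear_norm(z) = 5.81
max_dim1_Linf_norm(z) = 0.77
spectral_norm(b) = 2.77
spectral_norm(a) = 2.40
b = a + z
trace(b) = 1.24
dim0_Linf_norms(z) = [0.57, 0.24, 0.51, 0.4, 0.43, 0.77, 0.57, 0.39, 0.71]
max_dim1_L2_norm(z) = 1.26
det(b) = -0.08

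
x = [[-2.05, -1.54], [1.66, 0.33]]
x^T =[[-2.05, 1.66], [-1.54, 0.33]]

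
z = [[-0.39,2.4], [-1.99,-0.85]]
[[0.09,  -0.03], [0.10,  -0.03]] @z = [[0.02, 0.24], [0.02, 0.27]]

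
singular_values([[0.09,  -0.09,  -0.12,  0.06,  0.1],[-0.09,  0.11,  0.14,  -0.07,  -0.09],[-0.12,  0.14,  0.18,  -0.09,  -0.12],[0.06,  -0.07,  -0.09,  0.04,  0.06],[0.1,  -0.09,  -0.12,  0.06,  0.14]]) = [0.51, 0.05, 0.0, 0.0, 0.0]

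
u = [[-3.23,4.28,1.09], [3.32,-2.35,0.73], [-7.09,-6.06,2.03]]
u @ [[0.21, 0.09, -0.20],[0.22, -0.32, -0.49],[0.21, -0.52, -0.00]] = [[0.49, -2.23, -1.45], [0.33, 0.67, 0.49], [-2.4, 0.25, 4.39]]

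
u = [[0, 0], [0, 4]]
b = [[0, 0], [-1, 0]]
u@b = [[0, 0], [-4, 0]]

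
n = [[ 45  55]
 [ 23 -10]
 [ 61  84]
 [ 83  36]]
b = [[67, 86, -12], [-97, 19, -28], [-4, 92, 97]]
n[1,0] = 23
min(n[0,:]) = 45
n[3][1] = 36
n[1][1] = -10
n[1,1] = -10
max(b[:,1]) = 92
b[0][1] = 86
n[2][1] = 84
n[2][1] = 84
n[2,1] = 84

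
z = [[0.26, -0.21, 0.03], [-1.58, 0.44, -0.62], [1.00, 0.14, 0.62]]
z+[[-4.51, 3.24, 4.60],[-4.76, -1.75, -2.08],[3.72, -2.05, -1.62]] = [[-4.25, 3.03, 4.63],[-6.34, -1.31, -2.70],[4.72, -1.91, -1.0]]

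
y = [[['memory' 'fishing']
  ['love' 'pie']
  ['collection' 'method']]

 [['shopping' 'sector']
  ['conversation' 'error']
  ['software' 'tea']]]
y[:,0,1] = ['fishing', 'sector']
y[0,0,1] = 'fishing'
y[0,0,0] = 'memory'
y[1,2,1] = 'tea'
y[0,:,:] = [['memory', 'fishing'], ['love', 'pie'], ['collection', 'method']]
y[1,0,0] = 'shopping'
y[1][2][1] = 'tea'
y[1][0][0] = 'shopping'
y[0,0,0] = 'memory'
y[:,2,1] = ['method', 'tea']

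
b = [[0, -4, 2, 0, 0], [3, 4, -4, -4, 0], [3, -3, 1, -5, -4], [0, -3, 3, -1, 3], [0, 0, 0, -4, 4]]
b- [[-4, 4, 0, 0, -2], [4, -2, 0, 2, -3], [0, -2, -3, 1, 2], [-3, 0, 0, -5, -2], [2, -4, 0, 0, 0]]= [[4, -8, 2, 0, 2], [-1, 6, -4, -6, 3], [3, -1, 4, -6, -6], [3, -3, 3, 4, 5], [-2, 4, 0, -4, 4]]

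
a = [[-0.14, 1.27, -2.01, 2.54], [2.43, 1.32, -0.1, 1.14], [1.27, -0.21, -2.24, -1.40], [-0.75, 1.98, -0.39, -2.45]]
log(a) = [[(1.48+0.01j), (-0.59-0.02j), (-1.45+0.03j), 1.54+0.04j], [(0.66-0.1j), 0.90+0.17j, (0.52-0.28j), -0.69-0.36j], [1.47+0.49j, (-0.79-0.83j), 1.29+1.41j, -0.30+1.80j], [(-0.91+0.42j), (0.64-0.72j), (0.58+1.21j), (0.72+1.56j)]]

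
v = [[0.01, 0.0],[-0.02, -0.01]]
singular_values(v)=[0.02, 0.0]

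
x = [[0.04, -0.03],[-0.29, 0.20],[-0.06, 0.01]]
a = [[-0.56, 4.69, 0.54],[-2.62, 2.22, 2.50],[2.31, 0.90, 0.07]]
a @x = [[-1.41, 0.96], [-0.9, 0.55], [-0.17, 0.11]]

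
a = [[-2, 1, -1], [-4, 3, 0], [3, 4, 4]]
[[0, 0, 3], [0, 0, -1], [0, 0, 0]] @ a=[[9, 12, 12], [-3, -4, -4], [0, 0, 0]]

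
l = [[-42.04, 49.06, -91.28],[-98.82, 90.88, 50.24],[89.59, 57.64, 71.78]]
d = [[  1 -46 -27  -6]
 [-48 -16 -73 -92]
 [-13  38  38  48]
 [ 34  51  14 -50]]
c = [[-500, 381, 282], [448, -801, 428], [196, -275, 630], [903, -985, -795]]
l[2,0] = 89.59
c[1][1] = -801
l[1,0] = -98.82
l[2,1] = 57.64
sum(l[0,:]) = -84.25999999999999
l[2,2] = 71.78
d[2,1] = 38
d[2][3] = 48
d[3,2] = 14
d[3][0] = 34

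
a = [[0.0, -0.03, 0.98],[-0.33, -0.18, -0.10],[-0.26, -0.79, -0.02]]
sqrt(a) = [[0.66,0.52,0.73], [-0.30,0.27,0.14], [-0.38,-0.69,0.59]]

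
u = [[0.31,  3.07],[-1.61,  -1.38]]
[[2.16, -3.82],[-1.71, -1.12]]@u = [[6.82,11.9], [1.27,-3.7]]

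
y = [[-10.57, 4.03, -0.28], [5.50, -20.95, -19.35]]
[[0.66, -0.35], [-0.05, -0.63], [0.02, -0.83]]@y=[[-8.9, 9.99, 6.59], [-2.94, 13.0, 12.20], [-4.78, 17.47, 16.05]]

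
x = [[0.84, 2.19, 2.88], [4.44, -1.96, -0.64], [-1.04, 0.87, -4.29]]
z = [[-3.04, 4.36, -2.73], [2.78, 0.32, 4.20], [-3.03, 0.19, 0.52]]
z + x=[[-2.2, 6.55, 0.15],[7.22, -1.64, 3.56],[-4.07, 1.06, -3.77]]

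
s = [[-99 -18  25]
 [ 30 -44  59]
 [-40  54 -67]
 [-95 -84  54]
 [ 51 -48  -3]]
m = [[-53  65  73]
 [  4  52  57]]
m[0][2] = 73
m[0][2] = 73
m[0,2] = 73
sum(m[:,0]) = -49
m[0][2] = 73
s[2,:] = [-40, 54, -67]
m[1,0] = 4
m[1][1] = 52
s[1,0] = 30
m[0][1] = 65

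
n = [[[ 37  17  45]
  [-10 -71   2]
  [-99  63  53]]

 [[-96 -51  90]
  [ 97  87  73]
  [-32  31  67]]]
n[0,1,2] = 2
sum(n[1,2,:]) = 66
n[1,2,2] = 67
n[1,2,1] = 31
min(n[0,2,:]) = -99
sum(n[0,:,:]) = 37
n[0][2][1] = 63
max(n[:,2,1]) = 63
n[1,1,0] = 97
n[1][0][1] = -51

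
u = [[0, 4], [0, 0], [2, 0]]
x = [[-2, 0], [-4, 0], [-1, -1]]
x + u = [[-2, 4], [-4, 0], [1, -1]]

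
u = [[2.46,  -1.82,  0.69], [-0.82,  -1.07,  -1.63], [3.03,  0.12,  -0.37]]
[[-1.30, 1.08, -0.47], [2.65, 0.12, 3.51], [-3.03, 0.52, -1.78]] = u@[[-1.03, 0.19, -0.68], [-0.88, -0.32, -1.08], [-0.53, 0.04, -1.10]]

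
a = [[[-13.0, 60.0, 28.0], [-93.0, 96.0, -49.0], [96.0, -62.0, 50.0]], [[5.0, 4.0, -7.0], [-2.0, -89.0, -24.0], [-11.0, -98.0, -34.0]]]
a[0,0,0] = -13.0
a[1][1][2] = -24.0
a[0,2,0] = 96.0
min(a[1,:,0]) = -11.0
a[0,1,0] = -93.0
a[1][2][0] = -11.0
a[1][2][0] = -11.0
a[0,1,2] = -49.0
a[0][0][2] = 28.0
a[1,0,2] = -7.0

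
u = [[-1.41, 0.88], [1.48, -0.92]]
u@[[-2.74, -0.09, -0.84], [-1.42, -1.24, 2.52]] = [[2.61, -0.96, 3.40], [-2.75, 1.01, -3.56]]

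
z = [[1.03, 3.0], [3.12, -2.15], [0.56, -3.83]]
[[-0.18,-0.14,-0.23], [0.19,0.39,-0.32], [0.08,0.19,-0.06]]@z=[[-0.75, 0.64], [1.23, 0.96], [0.64, 0.06]]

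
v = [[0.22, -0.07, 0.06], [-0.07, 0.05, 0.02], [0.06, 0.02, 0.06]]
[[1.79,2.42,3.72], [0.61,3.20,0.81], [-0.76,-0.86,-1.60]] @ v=[[0.45, 0.07, 0.38], [-0.04, 0.13, 0.15], [-0.2, -0.02, -0.16]]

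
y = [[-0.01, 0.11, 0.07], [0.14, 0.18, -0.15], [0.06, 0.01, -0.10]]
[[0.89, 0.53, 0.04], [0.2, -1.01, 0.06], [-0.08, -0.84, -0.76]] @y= [[0.07, 0.19, -0.02], [-0.14, -0.16, 0.16], [-0.16, -0.17, 0.20]]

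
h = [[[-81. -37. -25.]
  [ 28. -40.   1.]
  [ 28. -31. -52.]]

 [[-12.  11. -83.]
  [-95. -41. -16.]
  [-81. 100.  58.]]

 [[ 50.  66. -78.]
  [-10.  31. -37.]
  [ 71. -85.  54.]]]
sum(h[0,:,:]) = -209.0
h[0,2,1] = -31.0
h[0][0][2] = -25.0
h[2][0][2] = -78.0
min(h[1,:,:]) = -95.0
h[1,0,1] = 11.0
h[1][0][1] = 11.0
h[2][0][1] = 66.0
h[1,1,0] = -95.0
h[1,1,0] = -95.0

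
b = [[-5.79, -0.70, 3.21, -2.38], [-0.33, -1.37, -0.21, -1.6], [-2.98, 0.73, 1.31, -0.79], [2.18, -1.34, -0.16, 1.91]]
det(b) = -5.24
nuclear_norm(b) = 12.58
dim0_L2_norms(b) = [6.88, 2.17, 3.48, 3.54]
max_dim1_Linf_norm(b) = 5.79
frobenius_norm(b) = 8.75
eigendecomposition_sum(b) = [[-2.96-1.72j, (-0.33-4.36j), (1.96+1.53j), -0.82-2.32j], [-0.16+0.62j, (-0.77+0.28j), 0.18-0.43j, (-0.37+0.27j)], [(-1.59-1.55j), 0.48-2.80j, 0.99+1.27j, -0.16-1.59j], [1.06+1.16j, -0.46+1.96j, -0.65-0.94j, 0.04+1.13j]] + [[(-2.96+1.72j), -0.33+4.36j, 1.96-1.53j, (-0.82+2.32j)], [-0.16-0.62j, (-0.77-0.28j), 0.18+0.43j, -0.37-0.27j], [-1.59+1.55j, (0.48+2.8j), (0.99-1.27j), -0.16+1.59j], [1.06-1.16j, (-0.46-1.96j), (-0.65+0.94j), 0.04-1.13j]] + [[0.18+0.00j, -0.25+0.00j, (-0.4-0j), (-0.12+0j)],[(0.07+0j), -0.10+0.00j, (-0.16-0j), (-0.05+0j)],[0.24+0.00j, -0.33+0.00j, -0.52-0.00j, (-0.16+0j)],[(-0.12-0j), (0.16-0j), 0.25+0.00j, 0.08-0.00j]] + [[(-0.06+0j), (0.2+0j), (-0.31-0j), (-0.61+0j)], [-0.08+0.00j, (0.26+0j), -0.40-0.00j, -0.80+0.00j], [-0.03+0.00j, (0.1+0j), -0.16-0.00j, (-0.32+0j)], [(0.18-0j), -0.58-0.00j, (0.88+0j), (1.75-0j)]]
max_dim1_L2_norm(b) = 7.07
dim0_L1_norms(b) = [11.28, 4.14, 4.89, 6.68]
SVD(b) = [[-0.85, -0.27, -0.30, 0.33], [-0.10, -0.75, 0.54, -0.37], [-0.40, 0.38, -0.11, -0.82], [0.32, -0.47, -0.78, -0.27]] @ diag([8.2242504857304, 2.2495545249979774, 1.9565071912842056, 0.1448723489060513]) @ [[0.83, 0.0, -0.40, 0.38],[-0.16, 0.94, -0.06, 0.28],[0.09, 0.22, -0.56, -0.8],[0.52, 0.25, 0.72, -0.38]]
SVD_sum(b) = [[-5.86, -0.01, 2.81, -2.65], [-0.67, -0.0, 0.32, -0.3], [-2.76, -0.01, 1.33, -1.25], [2.17, 0.0, -1.04, 0.98]] + [[0.10,  -0.57,  0.04,  -0.17], [0.27,  -1.59,  0.1,  -0.47], [-0.14,  0.81,  -0.05,  0.24], [0.17,  -1.00,  0.06,  -0.3]] + [[-0.05,-0.13,0.32,0.46], [0.1,0.23,-0.59,-0.84], [-0.02,-0.05,0.12,0.17], [-0.14,-0.33,0.85,1.21]] + [[0.02, 0.01, 0.03, -0.02],[-0.03, -0.01, -0.04, 0.02],[-0.06, -0.03, -0.09, 0.05],[-0.02, -0.01, -0.03, 0.01]]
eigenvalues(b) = [(-2.69+0.96j), (-2.69-0.96j), (-0.36+0j), (1.79+0j)]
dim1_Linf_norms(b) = [5.79, 1.6, 2.98, 2.18]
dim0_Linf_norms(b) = [5.79, 1.37, 3.21, 2.38]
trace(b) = -3.94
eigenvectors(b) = [[(-0.77+0j), (-0.77-0j), (-0.55+0j), (-0.3+0j)], [(0.04+0.14j), (0.04-0.14j), -0.22+0.00j, (-0.39+0j)], [(-0.49-0.12j), (-0.49+0.12j), (-0.72+0j), (-0.15+0j)], [(0.34+0.11j), 0.34-0.11j, (0.35+0j), 0.86+0.00j]]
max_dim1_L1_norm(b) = 12.08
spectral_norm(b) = 8.22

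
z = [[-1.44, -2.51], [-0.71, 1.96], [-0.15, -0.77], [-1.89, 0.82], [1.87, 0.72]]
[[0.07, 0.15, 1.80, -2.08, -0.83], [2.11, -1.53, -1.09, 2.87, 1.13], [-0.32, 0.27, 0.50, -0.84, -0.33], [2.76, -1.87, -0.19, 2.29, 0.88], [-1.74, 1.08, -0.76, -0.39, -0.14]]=z @ [[-1.18,0.77,-0.17,-0.68,-0.26], [0.65,-0.5,-0.62,1.22,0.48]]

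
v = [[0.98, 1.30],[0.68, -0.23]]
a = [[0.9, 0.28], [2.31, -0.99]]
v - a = [[0.08, 1.02], [-1.63, 0.76]]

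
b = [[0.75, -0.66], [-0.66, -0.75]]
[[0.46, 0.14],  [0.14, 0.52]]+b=[[1.21, -0.52], [-0.52, -0.23]]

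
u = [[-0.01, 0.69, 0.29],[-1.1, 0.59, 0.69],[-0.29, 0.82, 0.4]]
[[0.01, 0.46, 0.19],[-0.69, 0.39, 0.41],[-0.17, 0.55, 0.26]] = u@[[0.65, 0.01, 0.03], [0.01, 0.66, 0.02], [0.03, 0.02, 0.62]]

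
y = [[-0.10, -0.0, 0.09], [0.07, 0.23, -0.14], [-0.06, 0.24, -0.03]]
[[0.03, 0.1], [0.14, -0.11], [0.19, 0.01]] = y@ [[-0.42, -0.89], [0.65, -0.15], [-0.14, 0.1]]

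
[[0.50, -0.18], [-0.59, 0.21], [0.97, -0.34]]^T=[[0.50, -0.59, 0.97], [-0.18, 0.21, -0.34]]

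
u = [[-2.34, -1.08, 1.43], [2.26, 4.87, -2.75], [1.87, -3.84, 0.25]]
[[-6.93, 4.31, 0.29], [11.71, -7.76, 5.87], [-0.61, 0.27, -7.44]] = u @ [[2.33, -0.34, -1.38], [1.29, -0.08, 1.19], [-0.06, 2.40, -1.16]]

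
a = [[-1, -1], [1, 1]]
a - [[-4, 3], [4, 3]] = [[3, -4], [-3, -2]]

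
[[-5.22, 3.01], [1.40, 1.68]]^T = [[-5.22, 1.4], [3.01, 1.68]]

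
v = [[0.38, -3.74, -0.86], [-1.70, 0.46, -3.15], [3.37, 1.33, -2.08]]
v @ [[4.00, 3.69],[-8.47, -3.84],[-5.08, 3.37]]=[[37.57,12.87], [5.31,-18.65], [12.78,0.32]]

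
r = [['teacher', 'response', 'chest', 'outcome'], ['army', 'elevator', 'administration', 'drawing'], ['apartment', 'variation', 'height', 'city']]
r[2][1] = 'variation'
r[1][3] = 'drawing'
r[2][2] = 'height'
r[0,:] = ['teacher', 'response', 'chest', 'outcome']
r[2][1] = 'variation'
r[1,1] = 'elevator'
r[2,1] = 'variation'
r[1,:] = ['army', 'elevator', 'administration', 'drawing']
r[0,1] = 'response'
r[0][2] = 'chest'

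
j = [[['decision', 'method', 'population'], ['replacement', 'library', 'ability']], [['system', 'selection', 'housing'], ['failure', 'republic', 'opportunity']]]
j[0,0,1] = 'method'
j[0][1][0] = 'replacement'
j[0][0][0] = 'decision'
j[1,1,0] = 'failure'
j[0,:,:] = [['decision', 'method', 'population'], ['replacement', 'library', 'ability']]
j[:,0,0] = ['decision', 'system']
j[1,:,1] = ['selection', 'republic']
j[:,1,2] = ['ability', 'opportunity']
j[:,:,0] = [['decision', 'replacement'], ['system', 'failure']]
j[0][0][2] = 'population'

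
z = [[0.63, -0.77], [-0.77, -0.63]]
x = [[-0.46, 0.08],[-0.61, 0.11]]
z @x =[[0.18, -0.03], [0.74, -0.13]]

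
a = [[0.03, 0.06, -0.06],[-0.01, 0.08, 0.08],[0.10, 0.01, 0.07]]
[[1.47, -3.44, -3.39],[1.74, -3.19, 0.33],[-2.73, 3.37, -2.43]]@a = [[-0.26, -0.22, -0.60], [0.12, -0.15, -0.34], [-0.36, 0.08, 0.26]]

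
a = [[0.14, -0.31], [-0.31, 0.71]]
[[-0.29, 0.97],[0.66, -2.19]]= a@[[-0.57, 3.89], [0.68, -1.38]]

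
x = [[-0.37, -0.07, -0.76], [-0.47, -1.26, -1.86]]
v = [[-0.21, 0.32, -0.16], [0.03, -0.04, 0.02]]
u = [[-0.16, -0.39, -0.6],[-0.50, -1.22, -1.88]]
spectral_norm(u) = 2.41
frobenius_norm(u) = 2.41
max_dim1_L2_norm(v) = 0.41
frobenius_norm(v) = 0.42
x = u + v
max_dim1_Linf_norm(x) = 1.86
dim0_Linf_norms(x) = [0.47, 1.26, 1.86]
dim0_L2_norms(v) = [0.21, 0.32, 0.16]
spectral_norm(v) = 0.42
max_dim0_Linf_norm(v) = 0.32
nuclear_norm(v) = 0.42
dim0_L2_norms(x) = [0.6, 1.26, 2.01]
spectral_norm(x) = 2.41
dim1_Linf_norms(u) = [0.6, 1.88]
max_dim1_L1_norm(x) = 3.59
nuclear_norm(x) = 2.82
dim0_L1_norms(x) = [0.84, 1.33, 2.62]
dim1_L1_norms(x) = [1.2, 3.59]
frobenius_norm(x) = 2.45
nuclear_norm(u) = 2.41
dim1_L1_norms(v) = [0.69, 0.09]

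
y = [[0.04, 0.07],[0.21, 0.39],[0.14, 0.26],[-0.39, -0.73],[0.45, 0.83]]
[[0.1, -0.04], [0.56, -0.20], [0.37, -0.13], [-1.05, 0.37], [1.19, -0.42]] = y @ [[-0.61, -0.72], [1.77, -0.12]]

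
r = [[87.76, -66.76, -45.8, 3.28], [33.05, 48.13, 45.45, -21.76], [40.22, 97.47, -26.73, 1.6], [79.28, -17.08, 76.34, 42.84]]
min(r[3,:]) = -17.08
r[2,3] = 1.6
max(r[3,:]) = 79.28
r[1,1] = 48.13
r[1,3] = -21.76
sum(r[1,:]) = 104.87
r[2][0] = 40.22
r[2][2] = -26.73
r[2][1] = 97.47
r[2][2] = -26.73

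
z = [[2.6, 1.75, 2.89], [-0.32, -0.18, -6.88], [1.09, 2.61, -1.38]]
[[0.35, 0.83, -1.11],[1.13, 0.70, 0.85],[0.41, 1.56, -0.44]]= z @ [[0.41,0.13,-0.21],  [-0.11,0.48,-0.14],  [-0.18,-0.12,-0.11]]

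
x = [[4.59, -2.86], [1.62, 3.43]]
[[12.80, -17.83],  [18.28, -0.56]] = x@ [[4.72, -3.08], [3.10, 1.29]]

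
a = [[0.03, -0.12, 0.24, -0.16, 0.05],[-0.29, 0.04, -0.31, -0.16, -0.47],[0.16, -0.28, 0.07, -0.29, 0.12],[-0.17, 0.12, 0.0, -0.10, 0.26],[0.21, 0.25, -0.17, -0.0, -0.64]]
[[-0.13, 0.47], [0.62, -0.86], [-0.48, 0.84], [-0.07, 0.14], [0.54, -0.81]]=a @ [[-0.89, 0.98], [0.54, -0.78], [0.23, 0.53], [0.31, -1.00], [-0.98, 1.14]]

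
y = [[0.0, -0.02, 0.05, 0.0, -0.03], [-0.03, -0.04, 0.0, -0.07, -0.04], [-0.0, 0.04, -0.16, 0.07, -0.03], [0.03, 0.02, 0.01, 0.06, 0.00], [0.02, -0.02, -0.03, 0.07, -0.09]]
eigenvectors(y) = [[0.01, 0.03, 0.91, -0.18, 0.40], [0.76, 0.77, -0.04, 0.07, 0.53], [0.05, 0.06, -0.17, 0.89, -0.16], [-0.49, -0.46, -0.37, -0.02, -0.13], [-0.43, -0.43, -0.02, 0.41, 0.72]]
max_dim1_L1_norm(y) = 0.3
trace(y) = -0.23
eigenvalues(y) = [0.03, 0.02, -0.01, -0.17, -0.1]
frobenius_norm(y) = 0.26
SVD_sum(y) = [[-0.00, -0.01, 0.03, -0.02, 0.01], [-0.0, -0.01, 0.03, -0.02, 0.01], [0.02, 0.04, -0.14, 0.1, -0.04], [0.0, 0.01, -0.02, 0.02, -0.01], [0.01, 0.02, -0.06, 0.04, -0.02]] + [[0.01, -0.01, 0.02, 0.02, -0.03], [-0.00, 0.00, -0.00, -0.00, 0.00], [-0.01, 0.01, -0.02, -0.02, 0.02], [0.01, -0.01, 0.02, 0.02, -0.02], [0.02, -0.02, 0.04, 0.04, -0.06]] + [[-0.0, -0.0, -0.00, -0.00, -0.0], [-0.03, -0.03, -0.03, -0.05, -0.05], [-0.01, -0.01, -0.01, -0.01, -0.01], [0.02, 0.02, 0.02, 0.03, 0.03], [-0.01, -0.01, -0.01, -0.01, -0.01]] + [[-0.01, 0.0, 0.0, 0.00, -0.0], [0.0, -0.0, -0.0, -0.0, 0.00], [-0.00, 0.0, 0.00, 0.0, -0.0], [0.0, -0.00, -0.00, -0.0, 0.0], [0.0, -0.0, -0.00, -0.0, 0.00]] + [[-0.00, -0.0, -0.00, 0.0, 0.0],[0.00, 0.00, 0.0, -0.00, -0.00],[0.00, 0.0, 0.0, -0.00, -0.00],[0.00, 0.00, 0.0, -0.0, -0.00],[-0.00, -0.0, -0.00, 0.0, 0.0]]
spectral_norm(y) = 0.20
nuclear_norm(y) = 0.43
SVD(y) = [[0.17, -0.44, -0.07, 0.88, 0.01],[0.19, 0.01, -0.81, -0.09, -0.55],[-0.87, 0.32, -0.18, 0.32, -0.09],[-0.16, -0.3, 0.50, -0.07, -0.79],[-0.39, -0.78, -0.23, -0.34, 0.25]] @ diag([0.20407943568665673, 0.11136883379770272, 0.10660197468846579, 0.008014678007653072, 0.0045111769316612356]) @ [[-0.09,-0.2,0.77,-0.54,0.24], [-0.22,0.28,-0.48,-0.45,0.66], [0.33,0.39,0.35,0.55,0.57], [-0.76,0.55,0.23,0.15,-0.22], [-0.51,-0.65,-0.04,0.42,0.36]]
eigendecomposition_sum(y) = [[-0.0, -0.00, -0.00, -0.00, 0.00], [-0.18, -0.16, -0.09, -0.41, 0.12], [-0.01, -0.01, -0.01, -0.03, 0.01], [0.12, 0.1, 0.06, 0.26, -0.08], [0.10, 0.09, 0.05, 0.23, -0.07]] + [[0.01,0.01,0.00,0.01,-0.01], [0.15,0.14,0.08,0.33,-0.11], [0.01,0.01,0.01,0.03,-0.01], [-0.09,-0.09,-0.05,-0.20,0.07], [-0.09,-0.08,-0.04,-0.19,0.06]] + [[-0.01, 0.0, -0.0, 0.01, 0.0], [0.00, -0.0, 0.0, -0.00, -0.00], [0.0, -0.00, 0.0, -0.00, -0.00], [0.0, -0.00, 0.0, -0.00, -0.00], [0.0, -0.0, 0.00, -0.00, -0.00]] + [[0.00, -0.01, 0.03, -0.01, 0.01], [-0.0, 0.0, -0.01, 0.01, -0.0], [-0.00, 0.03, -0.15, 0.07, -0.04], [0.0, -0.0, 0.00, -0.00, 0.00], [-0.00, 0.01, -0.07, 0.03, -0.02]] + [[0.00, -0.02, 0.02, -0.0, -0.04], [0.0, -0.03, 0.02, -0.0, -0.05], [-0.00, 0.01, -0.01, 0.00, 0.01], [-0.00, 0.01, -0.01, 0.00, 0.01], [0.0, -0.04, 0.03, -0.00, -0.06]]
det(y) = -0.00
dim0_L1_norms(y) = [0.08, 0.14, 0.25, 0.27, 0.19]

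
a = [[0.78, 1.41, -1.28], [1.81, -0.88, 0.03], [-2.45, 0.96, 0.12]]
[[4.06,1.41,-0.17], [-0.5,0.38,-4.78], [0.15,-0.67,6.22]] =a @ [[-0.01, 0.24, -2.12], [0.46, 0.03, 1.07], [-2.67, -0.92, 0.02]]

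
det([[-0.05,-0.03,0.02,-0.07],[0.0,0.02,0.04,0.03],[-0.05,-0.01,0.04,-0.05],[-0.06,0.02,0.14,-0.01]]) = -0.000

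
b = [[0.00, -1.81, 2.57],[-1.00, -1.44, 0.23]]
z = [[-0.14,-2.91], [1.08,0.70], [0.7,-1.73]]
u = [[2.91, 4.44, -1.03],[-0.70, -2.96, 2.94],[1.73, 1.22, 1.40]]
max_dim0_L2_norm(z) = 3.46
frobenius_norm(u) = 7.32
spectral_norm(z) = 3.46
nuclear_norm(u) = 9.71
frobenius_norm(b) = 3.61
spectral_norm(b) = 3.34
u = z @ b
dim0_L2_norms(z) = [1.29, 3.46]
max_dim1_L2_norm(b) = 3.14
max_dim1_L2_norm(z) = 2.91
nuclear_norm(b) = 4.70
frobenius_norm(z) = 3.69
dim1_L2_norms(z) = [2.91, 1.29, 1.87]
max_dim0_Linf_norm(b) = 2.57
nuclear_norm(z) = 4.75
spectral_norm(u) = 6.65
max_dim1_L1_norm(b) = 4.38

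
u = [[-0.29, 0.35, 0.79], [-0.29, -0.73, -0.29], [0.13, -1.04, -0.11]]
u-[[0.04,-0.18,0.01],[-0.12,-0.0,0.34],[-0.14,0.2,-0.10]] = [[-0.33, 0.53, 0.78], [-0.17, -0.73, -0.63], [0.27, -1.24, -0.01]]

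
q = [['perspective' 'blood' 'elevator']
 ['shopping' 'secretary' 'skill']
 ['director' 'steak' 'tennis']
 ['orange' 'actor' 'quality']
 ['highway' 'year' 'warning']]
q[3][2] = 'quality'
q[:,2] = ['elevator', 'skill', 'tennis', 'quality', 'warning']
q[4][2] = 'warning'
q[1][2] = 'skill'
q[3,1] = 'actor'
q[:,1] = ['blood', 'secretary', 'steak', 'actor', 'year']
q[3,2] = 'quality'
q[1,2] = 'skill'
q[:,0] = ['perspective', 'shopping', 'director', 'orange', 'highway']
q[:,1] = ['blood', 'secretary', 'steak', 'actor', 'year']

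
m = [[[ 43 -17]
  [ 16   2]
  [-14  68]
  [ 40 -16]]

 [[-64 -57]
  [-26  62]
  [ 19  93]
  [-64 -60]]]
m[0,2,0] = -14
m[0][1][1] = 2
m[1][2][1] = 93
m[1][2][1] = 93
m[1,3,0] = -64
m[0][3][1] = -16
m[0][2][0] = -14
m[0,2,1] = 68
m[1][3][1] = -60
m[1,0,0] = -64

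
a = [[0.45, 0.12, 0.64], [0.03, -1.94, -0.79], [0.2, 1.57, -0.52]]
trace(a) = -2.01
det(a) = 1.27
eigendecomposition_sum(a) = [[(0.51-0j), 0.15+0.00j, (0.2+0j)], [-0.02+0.00j, -0.00+0.00j, -0.01+0.00j], [0.07-0.00j, (0.02+0j), (0.03+0j)]] + [[(-0.03+0.01j),-0.02-0.41j,0.22-0.18j], [0.02+0.08j,-0.97-0.04j,-0.39-0.56j], [0.06-0.09j,0.77+1.08j,-0.27+0.89j]] + [[-0.03-0.01j,-0.02+0.41j,(0.22+0.18j)], [(0.02-0.08j),(-0.97+0.04j),-0.39+0.56j], [0.06+0.09j,(0.77-1.08j),(-0.27-0.89j)]]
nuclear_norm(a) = 4.08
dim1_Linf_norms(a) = [0.64, 1.94, 1.57]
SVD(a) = [[0.10, -0.60, -0.79], [-0.81, 0.42, -0.42], [0.59, 0.68, -0.45]] @ diag([2.526843327298565, 1.092000257848266, 0.4615173194431995]) @ [[0.05, 0.99, 0.16], [-0.11, 0.16, -0.98], [-0.99, 0.04, 0.12]]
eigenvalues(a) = [(0.54+0j), (-1.27+0.87j), (-1.27-0.87j)]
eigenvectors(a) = [[0.99+0.00j, (0.2+0.13j), 0.20-0.13j], [(-0.03+0j), 0.35-0.45j, (0.35+0.45j)], [0.14+0.00j, -0.78+0.00j, (-0.78-0j)]]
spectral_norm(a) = 2.53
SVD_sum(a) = [[0.01, 0.24, 0.04], [-0.11, -2.01, -0.32], [0.08, 1.46, 0.23]] + [[0.07, -0.11, 0.65], [-0.05, 0.07, -0.45], [-0.08, 0.12, -0.73]] + [[0.36, -0.01, -0.04], [0.19, -0.01, -0.02], [0.2, -0.01, -0.02]]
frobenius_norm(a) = 2.79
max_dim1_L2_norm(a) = 2.09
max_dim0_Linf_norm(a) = 1.94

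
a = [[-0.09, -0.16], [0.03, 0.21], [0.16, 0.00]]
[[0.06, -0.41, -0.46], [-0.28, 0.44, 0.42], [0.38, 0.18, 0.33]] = a @[[2.36, 1.14, 2.05],[-1.69, 1.91, 1.71]]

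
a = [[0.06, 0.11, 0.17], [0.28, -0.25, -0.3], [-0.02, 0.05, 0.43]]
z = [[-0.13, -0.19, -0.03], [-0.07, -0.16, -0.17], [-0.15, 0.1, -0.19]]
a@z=[[-0.04, -0.01, -0.05], [0.03, -0.04, 0.09], [-0.07, 0.04, -0.09]]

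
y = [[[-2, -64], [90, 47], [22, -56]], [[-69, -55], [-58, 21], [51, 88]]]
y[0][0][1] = -64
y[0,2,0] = 22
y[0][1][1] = 47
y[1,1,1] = 21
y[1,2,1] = 88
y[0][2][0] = 22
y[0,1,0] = 90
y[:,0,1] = [-64, -55]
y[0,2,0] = 22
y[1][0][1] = -55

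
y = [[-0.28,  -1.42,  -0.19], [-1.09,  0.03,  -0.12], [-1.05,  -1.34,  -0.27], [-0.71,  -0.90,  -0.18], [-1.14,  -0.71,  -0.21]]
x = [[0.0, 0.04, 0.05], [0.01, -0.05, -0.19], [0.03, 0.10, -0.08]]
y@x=[[-0.02,0.04,0.27], [-0.00,-0.06,-0.05], [-0.02,-0.00,0.22], [-0.01,-0.0,0.15], [-0.01,-0.03,0.09]]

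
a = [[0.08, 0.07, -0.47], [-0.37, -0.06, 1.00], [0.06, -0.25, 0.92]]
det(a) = -0.002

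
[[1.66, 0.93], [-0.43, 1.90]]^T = [[1.66, -0.43], [0.93, 1.9]]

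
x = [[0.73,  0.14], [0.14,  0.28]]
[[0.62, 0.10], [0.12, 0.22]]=x @ [[0.85, -0.01], [-0.01, 0.79]]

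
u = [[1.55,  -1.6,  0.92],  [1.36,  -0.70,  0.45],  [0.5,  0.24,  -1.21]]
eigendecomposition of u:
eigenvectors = [[0.53+0.41j, 0.53-0.41j, -0.31+0.00j], [(0.7+0j), (0.7-0j), -0.01+0.00j], [(0.25+0j), 0.25-0.00j, 0.95+0.00j]]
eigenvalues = [(0.51+0.8j), (0.51-0.8j), (-1.38+0j)]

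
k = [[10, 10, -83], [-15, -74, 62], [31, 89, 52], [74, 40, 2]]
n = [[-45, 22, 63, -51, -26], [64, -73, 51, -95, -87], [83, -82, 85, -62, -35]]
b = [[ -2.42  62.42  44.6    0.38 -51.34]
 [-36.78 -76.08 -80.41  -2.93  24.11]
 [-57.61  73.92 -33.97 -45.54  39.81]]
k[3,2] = 2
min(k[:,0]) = -15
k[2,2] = 52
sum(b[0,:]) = 53.639999999999986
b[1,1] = -76.08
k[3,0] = 74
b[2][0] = -57.61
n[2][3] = -62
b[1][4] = 24.11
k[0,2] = -83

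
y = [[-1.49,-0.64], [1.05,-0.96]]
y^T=[[-1.49, 1.05], [-0.64, -0.96]]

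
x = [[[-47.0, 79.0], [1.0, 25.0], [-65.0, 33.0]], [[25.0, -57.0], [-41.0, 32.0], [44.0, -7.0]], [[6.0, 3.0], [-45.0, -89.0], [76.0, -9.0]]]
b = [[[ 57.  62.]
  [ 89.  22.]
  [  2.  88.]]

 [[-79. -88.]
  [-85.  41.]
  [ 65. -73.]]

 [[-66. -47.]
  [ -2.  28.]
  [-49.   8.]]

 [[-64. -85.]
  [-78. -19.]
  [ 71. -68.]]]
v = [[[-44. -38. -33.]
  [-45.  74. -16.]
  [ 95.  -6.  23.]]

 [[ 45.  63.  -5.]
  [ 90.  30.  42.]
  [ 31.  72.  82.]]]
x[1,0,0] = 25.0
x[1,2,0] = 44.0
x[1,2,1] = -7.0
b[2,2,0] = -49.0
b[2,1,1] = 28.0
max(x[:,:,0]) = 76.0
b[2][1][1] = 28.0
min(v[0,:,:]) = -45.0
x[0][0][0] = -47.0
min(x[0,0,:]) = -47.0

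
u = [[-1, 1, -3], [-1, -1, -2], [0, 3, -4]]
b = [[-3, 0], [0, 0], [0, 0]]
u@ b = [[3, 0], [3, 0], [0, 0]]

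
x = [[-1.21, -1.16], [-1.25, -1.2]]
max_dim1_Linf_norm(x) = 1.25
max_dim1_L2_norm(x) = 1.73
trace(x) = -2.41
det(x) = 0.00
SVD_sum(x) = [[-1.21, -1.16],[-1.25, -1.20]] + [[-0.0, 0.00], [0.0, -0.0]]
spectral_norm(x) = 2.41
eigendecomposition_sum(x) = [[-1.21, -1.16], [-1.25, -1.2]] + [[-0.0, 0.0], [0.0, -0.00]]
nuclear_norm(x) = 2.41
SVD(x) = [[-0.7, -0.72], [-0.72, 0.7]] @ diag([2.4108503296124284, 0.0008295828137624239]) @ [[0.72, 0.69], [0.69, -0.72]]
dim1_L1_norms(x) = [2.37, 2.45]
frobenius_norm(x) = 2.41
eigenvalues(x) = [-2.41, -0.0]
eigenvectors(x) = [[-0.7, 0.69], [-0.72, -0.72]]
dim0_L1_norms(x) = [2.46, 2.36]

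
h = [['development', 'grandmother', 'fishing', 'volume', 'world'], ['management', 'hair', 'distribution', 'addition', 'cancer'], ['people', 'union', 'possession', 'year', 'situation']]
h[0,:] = ['development', 'grandmother', 'fishing', 'volume', 'world']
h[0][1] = 'grandmother'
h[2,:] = ['people', 'union', 'possession', 'year', 'situation']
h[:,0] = ['development', 'management', 'people']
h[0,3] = 'volume'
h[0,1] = 'grandmother'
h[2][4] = 'situation'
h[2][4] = 'situation'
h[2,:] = ['people', 'union', 'possession', 'year', 'situation']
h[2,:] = ['people', 'union', 'possession', 'year', 'situation']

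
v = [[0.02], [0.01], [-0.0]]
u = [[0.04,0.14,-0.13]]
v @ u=[[0.00,0.00,-0.0], [0.00,0.00,-0.00], [0.0,0.00,0.00]]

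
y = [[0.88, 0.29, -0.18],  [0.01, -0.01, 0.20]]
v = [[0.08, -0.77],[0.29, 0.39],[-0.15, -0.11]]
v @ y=[[0.06,0.03,-0.17], [0.26,0.08,0.03], [-0.13,-0.04,0.0]]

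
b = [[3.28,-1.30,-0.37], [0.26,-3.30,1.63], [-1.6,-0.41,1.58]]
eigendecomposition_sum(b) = [[3.00, -0.50, -0.90], [-0.39, 0.07, 0.12], [-2.17, 0.36, 0.65]] + [[0.18, -0.08, 0.27], [0.21, -0.1, 0.3], [0.50, -0.23, 0.73]] + [[0.1, -0.71, 0.26], [0.44, -3.27, 1.21], [0.07, -0.54, 0.20]]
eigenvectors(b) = [[-0.81, -0.32, 0.21], [0.11, -0.37, 0.96], [0.58, -0.87, 0.16]]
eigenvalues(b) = [3.72, 0.81, -2.97]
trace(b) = 1.56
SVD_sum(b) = [[1.93, -2.26, 0.49], [1.86, -2.18, 0.47], [-0.30, 0.35, -0.08]] + [[1.24, 0.83, -1.08], [-1.52, -1.01, 1.33], [-1.48, -0.98, 1.29]] + [[0.1, 0.14, 0.22],[-0.08, -0.11, -0.17],[0.17, 0.23, 0.37]]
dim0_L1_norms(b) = [5.14, 5.01, 3.58]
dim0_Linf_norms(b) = [3.28, 3.3, 1.63]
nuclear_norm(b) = 8.45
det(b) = -8.99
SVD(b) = [[-0.72, 0.51, 0.48], [-0.69, -0.62, -0.37], [0.11, -0.60, 0.79]] @ diag([4.2153295252909775, 3.648763699957009, 0.5846541328735856]) @ [[-0.64, 0.75, -0.16], [0.67, 0.45, -0.59], [0.37, 0.49, 0.79]]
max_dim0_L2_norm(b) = 3.66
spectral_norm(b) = 4.22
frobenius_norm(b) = 5.61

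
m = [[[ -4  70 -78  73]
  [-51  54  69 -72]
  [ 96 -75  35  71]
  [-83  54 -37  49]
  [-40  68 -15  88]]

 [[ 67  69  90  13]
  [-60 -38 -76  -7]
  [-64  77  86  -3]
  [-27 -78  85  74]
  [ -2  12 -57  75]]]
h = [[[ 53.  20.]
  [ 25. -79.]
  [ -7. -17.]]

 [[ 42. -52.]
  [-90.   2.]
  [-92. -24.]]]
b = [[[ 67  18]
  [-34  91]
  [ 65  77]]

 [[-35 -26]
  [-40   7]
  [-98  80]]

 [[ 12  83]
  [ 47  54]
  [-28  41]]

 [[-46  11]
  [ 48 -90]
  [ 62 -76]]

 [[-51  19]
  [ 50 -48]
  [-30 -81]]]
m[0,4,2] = -15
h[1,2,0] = -92.0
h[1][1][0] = -90.0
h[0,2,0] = -7.0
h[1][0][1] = -52.0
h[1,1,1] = 2.0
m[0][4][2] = -15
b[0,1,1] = 91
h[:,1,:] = [[25.0, -79.0], [-90.0, 2.0]]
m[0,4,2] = -15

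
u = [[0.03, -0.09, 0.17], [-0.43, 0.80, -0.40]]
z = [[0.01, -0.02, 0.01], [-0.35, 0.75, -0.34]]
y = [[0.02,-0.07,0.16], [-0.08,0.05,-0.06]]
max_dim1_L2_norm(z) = 0.89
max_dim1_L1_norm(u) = 1.63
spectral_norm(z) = 0.90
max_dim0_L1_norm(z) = 0.77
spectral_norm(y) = 0.20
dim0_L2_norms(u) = [0.43, 0.81, 0.43]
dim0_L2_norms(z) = [0.35, 0.75, 0.34]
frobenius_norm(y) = 0.21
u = y + z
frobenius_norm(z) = 0.90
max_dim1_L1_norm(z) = 1.44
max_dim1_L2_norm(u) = 0.99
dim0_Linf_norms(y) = [0.08, 0.07, 0.16]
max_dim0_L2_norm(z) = 0.75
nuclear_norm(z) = 0.90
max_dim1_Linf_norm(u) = 0.8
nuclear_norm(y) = 0.26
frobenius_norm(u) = 1.01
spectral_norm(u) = 1.00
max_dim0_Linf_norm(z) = 0.75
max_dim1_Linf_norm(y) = 0.16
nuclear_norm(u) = 1.12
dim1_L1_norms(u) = [0.29, 1.63]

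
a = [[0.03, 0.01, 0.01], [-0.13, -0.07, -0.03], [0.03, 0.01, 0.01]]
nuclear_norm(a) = 0.17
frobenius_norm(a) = 0.16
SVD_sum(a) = [[0.03, 0.01, 0.01], [-0.13, -0.07, -0.03], [0.03, 0.01, 0.01]] + [[0.00, -0.00, 0.0], [0.0, -0.00, 0.0], [0.0, -0.00, 0.0]] + [[0.0,-0.0,-0.00], [-0.0,0.00,0.00], [-0.00,0.0,0.0]]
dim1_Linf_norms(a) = [0.03, 0.13, 0.03]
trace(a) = -0.03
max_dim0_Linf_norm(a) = 0.13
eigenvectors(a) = [[-0.11, 0.45, -0.41], [0.99, -0.77, 0.41], [-0.11, 0.45, 0.82]]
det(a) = 0.00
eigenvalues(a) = [-0.05, 0.02, -0.0]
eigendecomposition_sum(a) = [[0.01, 0.01, 0.00], [-0.1, -0.06, -0.02], [0.01, 0.01, 0.0]] + [[0.02, 0.0, 0.01], [-0.03, -0.01, -0.01], [0.02, 0.0, 0.01]] + [[-0.0,-0.0,0.0], [0.00,0.0,-0.0], [0.0,0.0,-0.0]]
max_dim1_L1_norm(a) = 0.23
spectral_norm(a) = 0.16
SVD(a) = [[-0.21,  -0.68,  -0.71], [0.96,  -0.29,  0.00], [-0.21,  -0.68,  0.71]] @ diag([0.1575520589908794, 0.008794811409829415, 1.394232860728776e-17]) @ [[-0.87, -0.45, -0.21], [-0.28, 0.79, -0.54], [-0.41, 0.41, 0.82]]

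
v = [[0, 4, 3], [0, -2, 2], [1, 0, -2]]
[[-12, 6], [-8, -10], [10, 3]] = v@ [[2, -1], [0, 3], [-4, -2]]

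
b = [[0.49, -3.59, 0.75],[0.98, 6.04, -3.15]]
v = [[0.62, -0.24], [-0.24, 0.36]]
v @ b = [[0.07,  -3.68,  1.22], [0.24,  3.04,  -1.31]]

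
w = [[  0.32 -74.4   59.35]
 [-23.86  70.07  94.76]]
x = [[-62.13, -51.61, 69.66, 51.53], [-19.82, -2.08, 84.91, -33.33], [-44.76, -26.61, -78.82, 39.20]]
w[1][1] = 70.07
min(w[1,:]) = -23.86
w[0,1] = -74.4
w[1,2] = 94.76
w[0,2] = 59.35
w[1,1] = 70.07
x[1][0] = -19.82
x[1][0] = -19.82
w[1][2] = 94.76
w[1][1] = 70.07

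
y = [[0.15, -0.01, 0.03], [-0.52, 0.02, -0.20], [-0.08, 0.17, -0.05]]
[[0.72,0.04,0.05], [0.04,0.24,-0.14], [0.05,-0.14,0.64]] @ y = [[0.08, 0.00, 0.01], [-0.11, -0.02, -0.04], [0.03, 0.11, -0.0]]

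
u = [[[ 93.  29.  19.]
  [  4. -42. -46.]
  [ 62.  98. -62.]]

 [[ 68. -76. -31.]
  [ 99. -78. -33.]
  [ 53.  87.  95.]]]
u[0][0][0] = 93.0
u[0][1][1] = -42.0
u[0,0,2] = 19.0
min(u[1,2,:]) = 53.0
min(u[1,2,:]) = 53.0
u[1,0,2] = -31.0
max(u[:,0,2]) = 19.0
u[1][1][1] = -78.0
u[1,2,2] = 95.0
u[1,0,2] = -31.0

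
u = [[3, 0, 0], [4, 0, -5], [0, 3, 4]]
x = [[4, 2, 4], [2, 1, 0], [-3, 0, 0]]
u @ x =[[12, 6, 12], [31, 8, 16], [-6, 3, 0]]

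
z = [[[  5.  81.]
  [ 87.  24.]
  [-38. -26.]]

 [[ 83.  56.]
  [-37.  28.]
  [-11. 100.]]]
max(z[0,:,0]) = 87.0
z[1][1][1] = 28.0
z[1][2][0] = -11.0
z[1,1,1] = 28.0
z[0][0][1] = 81.0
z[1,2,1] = 100.0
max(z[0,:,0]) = 87.0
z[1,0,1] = 56.0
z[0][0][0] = 5.0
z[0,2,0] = -38.0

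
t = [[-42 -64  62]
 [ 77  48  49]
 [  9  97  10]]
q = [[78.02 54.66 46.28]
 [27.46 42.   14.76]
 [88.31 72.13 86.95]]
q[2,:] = [88.31, 72.13, 86.95]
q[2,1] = 72.13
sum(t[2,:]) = 116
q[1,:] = [27.46, 42.0, 14.76]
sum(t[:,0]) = 44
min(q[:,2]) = 14.76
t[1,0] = 77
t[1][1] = 48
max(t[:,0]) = 77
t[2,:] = [9, 97, 10]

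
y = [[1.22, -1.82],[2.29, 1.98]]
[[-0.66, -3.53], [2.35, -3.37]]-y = [[-1.88, -1.71], [0.06, -5.35]]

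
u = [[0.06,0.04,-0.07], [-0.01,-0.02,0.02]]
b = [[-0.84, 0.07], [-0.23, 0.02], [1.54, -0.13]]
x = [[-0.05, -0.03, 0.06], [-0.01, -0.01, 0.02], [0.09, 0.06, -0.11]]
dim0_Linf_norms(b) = [1.54, 0.13]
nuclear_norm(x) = 0.18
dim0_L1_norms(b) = [2.61, 0.22]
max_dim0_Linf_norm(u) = 0.07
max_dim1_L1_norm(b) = 1.67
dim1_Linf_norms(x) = [0.06, 0.02, 0.11]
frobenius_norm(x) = 0.18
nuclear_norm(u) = 0.12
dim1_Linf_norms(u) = [0.07, 0.02]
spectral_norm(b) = 1.78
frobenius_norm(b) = 1.78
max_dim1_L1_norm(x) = 0.26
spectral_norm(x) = 0.18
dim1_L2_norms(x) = [0.08, 0.02, 0.15]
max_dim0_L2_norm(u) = 0.07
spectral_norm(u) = 0.10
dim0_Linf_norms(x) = [0.09, 0.06, 0.11]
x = b @ u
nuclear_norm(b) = 1.78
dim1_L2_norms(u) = [0.1, 0.03]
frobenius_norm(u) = 0.10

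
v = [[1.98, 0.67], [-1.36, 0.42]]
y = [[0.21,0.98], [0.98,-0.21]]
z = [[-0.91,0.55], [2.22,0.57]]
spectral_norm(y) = 1.00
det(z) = -1.74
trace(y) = 0.00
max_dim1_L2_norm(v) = 2.09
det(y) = -1.00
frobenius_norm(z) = 2.53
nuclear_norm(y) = 2.00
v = y @ z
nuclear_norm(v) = 3.14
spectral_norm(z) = 2.42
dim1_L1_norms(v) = [2.65, 1.78]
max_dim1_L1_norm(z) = 2.79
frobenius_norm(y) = 1.42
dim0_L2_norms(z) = [2.4, 0.79]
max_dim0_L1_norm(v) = 3.34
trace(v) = 2.40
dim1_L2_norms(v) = [2.09, 1.42]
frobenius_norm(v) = 2.53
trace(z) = -0.34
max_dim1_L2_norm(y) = 1.0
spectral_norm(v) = 2.42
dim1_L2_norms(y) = [1.0, 1.0]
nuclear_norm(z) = 3.14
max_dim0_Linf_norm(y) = 0.98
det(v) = 1.74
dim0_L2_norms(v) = [2.4, 0.79]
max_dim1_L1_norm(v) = 2.65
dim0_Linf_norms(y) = [0.98, 0.98]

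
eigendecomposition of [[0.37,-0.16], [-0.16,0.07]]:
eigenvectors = [[0.92,0.40], [-0.40,0.92]]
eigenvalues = [0.44, 0.0]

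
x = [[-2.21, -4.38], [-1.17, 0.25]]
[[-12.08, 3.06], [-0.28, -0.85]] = x @ [[0.75,0.52], [2.38,-0.96]]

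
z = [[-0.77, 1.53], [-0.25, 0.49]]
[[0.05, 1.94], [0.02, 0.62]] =z @ [[-1.40, 1.02], [-0.67, 1.78]]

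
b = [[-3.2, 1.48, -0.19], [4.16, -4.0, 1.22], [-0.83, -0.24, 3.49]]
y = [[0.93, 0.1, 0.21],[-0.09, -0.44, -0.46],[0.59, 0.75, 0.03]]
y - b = [[4.13, -1.38, 0.4], [-4.25, 3.56, -1.68], [1.42, 0.99, -3.46]]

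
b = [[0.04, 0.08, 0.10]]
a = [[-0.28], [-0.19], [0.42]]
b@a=[[0.02]]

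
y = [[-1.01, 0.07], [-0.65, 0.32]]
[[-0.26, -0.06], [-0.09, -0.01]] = y @ [[0.28, 0.06], [0.28, 0.08]]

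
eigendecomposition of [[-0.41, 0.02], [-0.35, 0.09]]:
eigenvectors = [[-0.81,-0.04], [-0.58,-1.0]]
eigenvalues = [-0.4, 0.08]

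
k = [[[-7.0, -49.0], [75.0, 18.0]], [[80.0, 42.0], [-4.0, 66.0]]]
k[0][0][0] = -7.0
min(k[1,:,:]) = -4.0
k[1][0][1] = 42.0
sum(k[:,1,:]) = 155.0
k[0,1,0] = 75.0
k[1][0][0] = 80.0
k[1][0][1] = 42.0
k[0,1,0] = 75.0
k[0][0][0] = -7.0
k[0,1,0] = 75.0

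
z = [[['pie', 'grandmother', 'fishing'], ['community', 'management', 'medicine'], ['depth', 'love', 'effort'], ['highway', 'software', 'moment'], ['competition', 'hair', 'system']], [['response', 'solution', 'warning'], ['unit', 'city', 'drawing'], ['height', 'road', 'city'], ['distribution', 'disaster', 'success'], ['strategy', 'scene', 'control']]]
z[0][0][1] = 'grandmother'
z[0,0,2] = 'fishing'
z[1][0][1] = 'solution'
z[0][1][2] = 'medicine'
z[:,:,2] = [['fishing', 'medicine', 'effort', 'moment', 'system'], ['warning', 'drawing', 'city', 'success', 'control']]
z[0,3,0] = 'highway'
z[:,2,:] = [['depth', 'love', 'effort'], ['height', 'road', 'city']]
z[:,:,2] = [['fishing', 'medicine', 'effort', 'moment', 'system'], ['warning', 'drawing', 'city', 'success', 'control']]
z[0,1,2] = 'medicine'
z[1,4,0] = 'strategy'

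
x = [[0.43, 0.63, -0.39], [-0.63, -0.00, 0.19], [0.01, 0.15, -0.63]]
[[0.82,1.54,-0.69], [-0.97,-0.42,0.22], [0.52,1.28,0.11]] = x @ [[1.29, 0.14, -0.48], [-0.09, 1.27, -1.02], [-0.82, -1.73, -0.42]]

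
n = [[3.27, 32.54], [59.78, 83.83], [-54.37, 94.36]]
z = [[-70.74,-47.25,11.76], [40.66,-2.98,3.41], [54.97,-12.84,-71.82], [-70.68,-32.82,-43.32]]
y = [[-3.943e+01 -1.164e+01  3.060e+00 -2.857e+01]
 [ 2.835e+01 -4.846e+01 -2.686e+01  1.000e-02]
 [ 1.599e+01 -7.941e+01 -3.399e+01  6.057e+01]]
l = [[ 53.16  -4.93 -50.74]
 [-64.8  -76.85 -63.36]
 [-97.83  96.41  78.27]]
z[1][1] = -2.98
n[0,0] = 3.27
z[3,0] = -70.68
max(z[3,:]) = -32.82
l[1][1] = -76.85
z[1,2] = 3.41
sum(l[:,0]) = -109.47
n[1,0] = 59.78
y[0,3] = -28.57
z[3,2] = -43.32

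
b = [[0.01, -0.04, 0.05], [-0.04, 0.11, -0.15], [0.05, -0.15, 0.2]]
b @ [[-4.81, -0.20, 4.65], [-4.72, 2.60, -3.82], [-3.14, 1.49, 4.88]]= [[-0.02,-0.03,0.44], [0.14,0.07,-1.34], [-0.16,-0.1,1.78]]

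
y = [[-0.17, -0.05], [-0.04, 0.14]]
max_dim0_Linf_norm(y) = 0.17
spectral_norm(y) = 0.18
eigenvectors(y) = [[-0.99, 0.16], [-0.13, -0.99]]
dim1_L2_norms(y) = [0.18, 0.15]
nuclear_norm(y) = 0.32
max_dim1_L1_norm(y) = 0.22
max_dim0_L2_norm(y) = 0.17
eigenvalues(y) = [-0.18, 0.15]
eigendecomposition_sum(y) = [[-0.17, -0.03],[-0.02, -0.0]] + [[0.0, -0.02], [-0.02, 0.14]]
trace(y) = -0.03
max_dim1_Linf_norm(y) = 0.17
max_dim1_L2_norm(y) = 0.18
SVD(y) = [[-1.0,0.02], [0.02,1.00]] @ diag([0.17721151221653164, 0.14558873561484784]) @ [[0.95, 0.3],  [-0.30, 0.95]]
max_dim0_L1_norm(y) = 0.21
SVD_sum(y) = [[-0.17, -0.05], [0.0, 0.00]] + [[-0.0, 0.00], [-0.04, 0.14]]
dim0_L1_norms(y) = [0.21, 0.19]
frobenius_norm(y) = 0.23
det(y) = -0.03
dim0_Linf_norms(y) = [0.17, 0.14]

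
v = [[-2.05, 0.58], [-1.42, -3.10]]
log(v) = [[3.02, 2.24], [-5.49, -1.04]]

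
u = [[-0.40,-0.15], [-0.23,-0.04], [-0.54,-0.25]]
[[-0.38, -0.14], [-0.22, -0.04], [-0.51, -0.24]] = u@[[0.95, -0.0], [-0.00, 0.95]]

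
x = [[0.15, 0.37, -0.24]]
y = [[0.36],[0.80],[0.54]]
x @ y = [[0.22]]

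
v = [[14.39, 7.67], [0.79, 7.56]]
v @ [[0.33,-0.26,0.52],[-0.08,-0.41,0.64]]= [[4.14,-6.89,12.39], [-0.34,-3.30,5.25]]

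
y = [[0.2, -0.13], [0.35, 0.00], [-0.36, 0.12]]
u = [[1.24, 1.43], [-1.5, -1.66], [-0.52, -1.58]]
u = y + [[1.04, 1.56],[-1.85, -1.66],[-0.16, -1.7]]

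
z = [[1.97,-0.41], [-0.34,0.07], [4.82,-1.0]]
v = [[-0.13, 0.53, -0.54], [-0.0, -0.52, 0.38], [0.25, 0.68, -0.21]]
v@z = [[-3.04, 0.63], [2.01, -0.42], [-0.75, 0.16]]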